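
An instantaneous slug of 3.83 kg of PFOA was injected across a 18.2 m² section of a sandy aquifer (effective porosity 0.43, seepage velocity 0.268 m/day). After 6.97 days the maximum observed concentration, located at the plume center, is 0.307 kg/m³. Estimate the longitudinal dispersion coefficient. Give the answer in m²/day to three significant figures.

0.0290 m²/day

At the plume center C_max = M/(n_e·A·√(4πDt)), so D = M²/(4πt·(n_e·A·C_max)²).
n_e·A·C_max = 0.43 × 18.2 × 0.307 = 2.403 kg/m.
D = 3.83²/(4π × 6.97 × 2.403²) = 0.0290 m²/day.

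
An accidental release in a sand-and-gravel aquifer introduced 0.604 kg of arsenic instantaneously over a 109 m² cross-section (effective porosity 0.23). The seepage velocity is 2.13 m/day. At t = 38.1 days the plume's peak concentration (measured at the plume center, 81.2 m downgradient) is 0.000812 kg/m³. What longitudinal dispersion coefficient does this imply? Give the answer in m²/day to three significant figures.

At the plume center C_max = M/(n_e·A·√(4πDt)), so D = M²/(4πt·(n_e·A·C_max)²).
n_e·A·C_max = 0.23 × 109 × 0.000812 = 0.02036 kg/m.
D = 0.604²/(4π × 38.1 × 0.02036²) = 1.84 m²/day.

1.84 m²/day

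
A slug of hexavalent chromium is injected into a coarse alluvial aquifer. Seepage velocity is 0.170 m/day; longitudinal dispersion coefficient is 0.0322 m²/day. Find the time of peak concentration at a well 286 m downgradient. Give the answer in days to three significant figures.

1680 days

For the 1D instantaneous-source solution, setting ∂C/∂t = 0 at fixed x gives v²t² + 2Dt − x² = 0, so t = (√(D² + v²x²) − D)/v².
√(D² + v²x²) = √(0.0322² + 0.170² × 286²) = 48.62; v² = 0.0289.
t = (48.62 − 0.0322)/0.0289 = 1680 days (vs. the pure-advection estimate x/v = 1680 d).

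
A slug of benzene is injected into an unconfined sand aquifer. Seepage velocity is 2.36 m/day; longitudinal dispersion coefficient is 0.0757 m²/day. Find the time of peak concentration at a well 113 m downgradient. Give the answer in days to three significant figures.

47.9 days

For the 1D instantaneous-source solution, setting ∂C/∂t = 0 at fixed x gives v²t² + 2Dt − x² = 0, so t = (√(D² + v²x²) − D)/v².
√(D² + v²x²) = √(0.0757² + 2.36² × 113²) = 266.7; v² = 5.5696.
t = (266.7 − 0.0757)/5.5696 = 47.9 days (vs. the pure-advection estimate x/v = 47.9 d).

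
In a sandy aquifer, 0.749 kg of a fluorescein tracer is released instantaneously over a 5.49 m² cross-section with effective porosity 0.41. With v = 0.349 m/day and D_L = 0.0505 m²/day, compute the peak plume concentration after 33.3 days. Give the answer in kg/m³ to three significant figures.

The peak of an instantaneous 1D plume sits at x = vt; there the Gaussian factor is 1 and C_max = M/(n_e·A·√(4πDt)), where n_e·A is the pore area the mass is dissolved in.
√(4πDt) = √(4π × 0.0505 × 33.3) = 4.597 m, so C_max = 0.749/(0.41 × 5.49 × 4.597) = 0.0724 kg/m³.

0.0724 kg/m³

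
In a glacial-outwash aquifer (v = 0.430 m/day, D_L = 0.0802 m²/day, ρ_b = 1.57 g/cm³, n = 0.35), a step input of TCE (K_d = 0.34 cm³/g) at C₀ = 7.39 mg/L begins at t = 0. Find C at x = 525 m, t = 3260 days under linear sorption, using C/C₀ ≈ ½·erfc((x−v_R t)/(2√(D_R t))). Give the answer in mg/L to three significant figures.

Retardation factor R = 1 + ρ_b·K_d/n = 1 + 1.57 × 0.34/0.35 = 2.525.
Sorption retards both mechanisms: v_R = v/R = 0.1703 m/day, D_R = D/R = 0.03176 m²/day.
v_R·t = 0.1703 × 3260 = 555.178 m; 2√(D_R t) = 20.35 m; argument = (525 − 555.178)/20.35 = -1.483.
C = C₀ × ½·erfc(-1.483) = 7.39 × 0.9820 = 7.26 mg/L.

7.26 mg/L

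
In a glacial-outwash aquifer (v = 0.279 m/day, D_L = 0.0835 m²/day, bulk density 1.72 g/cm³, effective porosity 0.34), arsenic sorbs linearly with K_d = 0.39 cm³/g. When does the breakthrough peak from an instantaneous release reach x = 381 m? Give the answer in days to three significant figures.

4060 days

Retardation factor R = 1 + ρ_b·K_d/n = 1 + 1.72 × 0.39/0.34 = 2.973.
Sorption retards both mechanisms: v_R = v/R = 0.09384 m/day, D_R = D/R = 0.02809 m²/day.
Peak time from v_R²t² + 2D_R t − x² = 0: t = (√(D_R² + v_R²x²) − D_R)/v_R².
√(D_R² + v_R²x²) = √(0.02809² + 0.09384² × 381²) = 35.75; v_R² = 0.008806.
t = (35.75 − 0.02809)/0.008806 = 4060 days.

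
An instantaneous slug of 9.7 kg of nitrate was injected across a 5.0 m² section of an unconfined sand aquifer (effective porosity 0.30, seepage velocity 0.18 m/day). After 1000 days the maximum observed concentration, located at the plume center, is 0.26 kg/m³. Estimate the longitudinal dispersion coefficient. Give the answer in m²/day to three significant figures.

0.0492 m²/day

At the plume center C_max = M/(n_e·A·√(4πDt)), so D = M²/(4πt·(n_e·A·C_max)²).
n_e·A·C_max = 0.30 × 5.0 × 0.26 = 0.3900 kg/m.
D = 9.7²/(4π × 1000 × 0.3900²) = 0.0492 m²/day.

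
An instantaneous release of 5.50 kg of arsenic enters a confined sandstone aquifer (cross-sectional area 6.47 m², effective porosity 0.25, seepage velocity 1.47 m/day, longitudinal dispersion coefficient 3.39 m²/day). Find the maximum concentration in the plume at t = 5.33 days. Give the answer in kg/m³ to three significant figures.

The peak of an instantaneous 1D plume sits at x = vt; there the Gaussian factor is 1 and C_max = M/(n_e·A·√(4πDt)), where n_e·A is the pore area the mass is dissolved in.
√(4πDt) = √(4π × 3.39 × 5.33) = 15.07 m, so C_max = 5.50/(0.25 × 6.47 × 15.07) = 0.226 kg/m³.

0.226 kg/m³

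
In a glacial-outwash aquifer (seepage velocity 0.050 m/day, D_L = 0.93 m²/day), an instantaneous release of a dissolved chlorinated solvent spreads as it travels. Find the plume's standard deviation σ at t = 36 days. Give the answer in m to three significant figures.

8.18 m

Dispersive spreading gives a Gaussian with σ² = 2Dt; advection only shifts the center.
σ = √(2 × 0.93 × 36) = 8.18 m.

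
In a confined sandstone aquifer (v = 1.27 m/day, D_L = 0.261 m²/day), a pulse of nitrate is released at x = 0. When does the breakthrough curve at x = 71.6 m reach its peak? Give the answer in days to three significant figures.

For the 1D instantaneous-source solution, setting ∂C/∂t = 0 at fixed x gives v²t² + 2Dt − x² = 0, so t = (√(D² + v²x²) − D)/v².
√(D² + v²x²) = √(0.261² + 1.27² × 71.6²) = 90.93; v² = 1.6129.
t = (90.93 − 0.261)/1.6129 = 56.2 days (vs. the pure-advection estimate x/v = 56.4 d).

56.2 days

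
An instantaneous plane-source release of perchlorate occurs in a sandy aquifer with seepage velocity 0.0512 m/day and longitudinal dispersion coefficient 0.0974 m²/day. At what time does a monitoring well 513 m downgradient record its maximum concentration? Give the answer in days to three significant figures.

9980 days

For the 1D instantaneous-source solution, setting ∂C/∂t = 0 at fixed x gives v²t² + 2Dt − x² = 0, so t = (√(D² + v²x²) − D)/v².
√(D² + v²x²) = √(0.0974² + 0.0512² × 513²) = 26.27; v² = 0.00262144.
t = (26.27 − 0.0974)/0.00262144 = 9980 days (vs. the pure-advection estimate x/v = 10000 d).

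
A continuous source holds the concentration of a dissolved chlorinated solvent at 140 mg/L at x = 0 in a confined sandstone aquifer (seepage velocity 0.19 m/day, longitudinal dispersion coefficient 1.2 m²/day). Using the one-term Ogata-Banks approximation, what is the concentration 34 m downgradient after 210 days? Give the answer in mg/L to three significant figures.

84.5 mg/L

For a continuous step input, C/C₀ ≈ ½·erfc((x−vt)/(2√(Dt))).
vt = 0.19 × 210 = 39.9 m and 2√(Dt) = 2√(1.2 × 210) = 31.75 m.
Argument (x−vt)/(2√(Dt)) = (34 − 39.9)/31.75 = -0.1858; ½·erfc(-0.1858) = 0.6036.
C = 140 × 0.6036 = 84.5 mg/L.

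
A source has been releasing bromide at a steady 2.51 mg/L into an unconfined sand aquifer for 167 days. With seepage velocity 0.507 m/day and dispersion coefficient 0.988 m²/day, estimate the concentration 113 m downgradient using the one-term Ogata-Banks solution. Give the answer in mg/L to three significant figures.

0.149 mg/L

For a continuous step input, C/C₀ ≈ ½·erfc((x−vt)/(2√(Dt))).
vt = 0.507 × 167 = 84.669 m and 2√(Dt) = 2√(0.988 × 167) = 25.69 m.
Argument (x−vt)/(2√(Dt)) = (113 − 84.669)/25.69 = 1.103; ½·erfc(1.103) = 0.05939.
C = 2.51 × 0.05939 = 0.149 mg/L.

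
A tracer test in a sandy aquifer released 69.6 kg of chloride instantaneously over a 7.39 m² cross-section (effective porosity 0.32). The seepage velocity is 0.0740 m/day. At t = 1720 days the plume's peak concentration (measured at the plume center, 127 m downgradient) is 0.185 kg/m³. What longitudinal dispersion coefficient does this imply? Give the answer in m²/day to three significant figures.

At the plume center C_max = M/(n_e·A·√(4πDt)), so D = M²/(4πt·(n_e·A·C_max)²).
n_e·A·C_max = 0.32 × 7.39 × 0.185 = 0.4375 kg/m.
D = 69.6²/(4π × 1720 × 0.4375²) = 1.17 m²/day.

1.17 m²/day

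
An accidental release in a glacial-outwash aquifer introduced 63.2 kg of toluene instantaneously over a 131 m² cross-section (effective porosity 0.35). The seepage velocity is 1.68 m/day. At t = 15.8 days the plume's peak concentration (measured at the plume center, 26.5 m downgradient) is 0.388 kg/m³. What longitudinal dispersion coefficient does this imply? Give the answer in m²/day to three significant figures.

0.0636 m²/day

At the plume center C_max = M/(n_e·A·√(4πDt)), so D = M²/(4πt·(n_e·A·C_max)²).
n_e·A·C_max = 0.35 × 131 × 0.388 = 17.79 kg/m.
D = 63.2²/(4π × 15.8 × 17.79²) = 0.0636 m²/day.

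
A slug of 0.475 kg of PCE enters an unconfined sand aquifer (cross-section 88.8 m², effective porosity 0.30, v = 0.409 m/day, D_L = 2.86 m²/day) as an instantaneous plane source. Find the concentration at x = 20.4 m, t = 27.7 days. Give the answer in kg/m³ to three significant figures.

0.000436 kg/m³

For an instantaneous plane source, C(x,t) = M/(n_e·A·√(4πDt)) · exp(−(x−vt)²/(4Dt)), with n_e·A the pore (flow) area.
Plume center vt = 0.409 × 27.7 = 11.3293 m, so the well at 20.4 m is 9.0707 m downgradient of the peak.
√(4πDt) = 31.55 m, giving peak height M/(n_e·A·√(4πDt)) = 0.475/(0.30 × 88.8 × 31.55) = 0.0005651 kg/m³.
(x−vt)²/(4Dt) = (9.0707)²/(4 × 2.86 × 27.7) = 0.2596; exp(−0.2596) = 0.7714.
C = 0.0005651 × 0.7714 = 0.000436 kg/m³.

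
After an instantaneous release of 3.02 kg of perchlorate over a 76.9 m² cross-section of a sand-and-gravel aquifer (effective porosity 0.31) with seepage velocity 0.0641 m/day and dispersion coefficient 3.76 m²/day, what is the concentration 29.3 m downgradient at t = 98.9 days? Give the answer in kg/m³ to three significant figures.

For an instantaneous plane source, C(x,t) = M/(n_e·A·√(4πDt)) · exp(−(x−vt)²/(4Dt)), with n_e·A the pore (flow) area.
Plume center vt = 0.0641 × 98.9 = 6.33949 m, so the well at 29.3 m is 22.96051 m downgradient of the peak.
√(4πDt) = 68.36 m, giving peak height M/(n_e·A·√(4πDt)) = 3.02/(0.31 × 76.9 × 68.36) = 0.001853 kg/m³.
(x−vt)²/(4Dt) = (22.96051)²/(4 × 3.76 × 98.9) = 0.3544; exp(−0.3544) = 0.7016.
C = 0.001853 × 0.7016 = 0.00130 kg/m³.

0.00130 kg/m³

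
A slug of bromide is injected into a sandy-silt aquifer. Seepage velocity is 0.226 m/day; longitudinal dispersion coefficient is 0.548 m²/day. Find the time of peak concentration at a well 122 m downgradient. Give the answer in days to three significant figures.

For the 1D instantaneous-source solution, setting ∂C/∂t = 0 at fixed x gives v²t² + 2Dt − x² = 0, so t = (√(D² + v²x²) − D)/v².
√(D² + v²x²) = √(0.548² + 0.226² × 122²) = 27.58; v² = 0.051076.
t = (27.58 − 0.548)/0.051076 = 529 days (vs. the pure-advection estimate x/v = 540 d).

529 days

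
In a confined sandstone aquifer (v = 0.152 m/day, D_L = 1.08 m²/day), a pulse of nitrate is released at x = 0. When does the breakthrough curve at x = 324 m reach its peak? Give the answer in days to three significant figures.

2090 days

For the 1D instantaneous-source solution, setting ∂C/∂t = 0 at fixed x gives v²t² + 2Dt − x² = 0, so t = (√(D² + v²x²) − D)/v².
√(D² + v²x²) = √(1.08² + 0.152² × 324²) = 49.26; v² = 0.023104.
t = (49.26 − 1.08)/0.023104 = 2090 days (vs. the pure-advection estimate x/v = 2130 d).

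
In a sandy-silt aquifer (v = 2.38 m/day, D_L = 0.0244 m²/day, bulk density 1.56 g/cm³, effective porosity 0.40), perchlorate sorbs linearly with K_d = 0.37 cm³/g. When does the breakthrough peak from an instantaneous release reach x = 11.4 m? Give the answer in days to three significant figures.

11.7 days

Retardation factor R = 1 + ρ_b·K_d/n = 1 + 1.56 × 0.37/0.40 = 2.443.
Sorption retards both mechanisms: v_R = v/R = 0.9742 m/day, D_R = D/R = 0.009988 m²/day.
Peak time from v_R²t² + 2D_R t − x² = 0: t = (√(D_R² + v_R²x²) − D_R)/v_R².
√(D_R² + v_R²x²) = √(0.009988² + 0.9742² × 11.4²) = 11.11; v_R² = 0.9491.
t = (11.11 − 0.009988)/0.9491 = 11.7 days.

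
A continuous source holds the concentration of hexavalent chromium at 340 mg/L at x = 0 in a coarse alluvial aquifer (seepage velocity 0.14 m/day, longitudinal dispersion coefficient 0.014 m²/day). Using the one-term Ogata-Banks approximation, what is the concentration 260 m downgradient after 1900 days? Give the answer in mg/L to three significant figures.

270 mg/L

For a continuous step input, C/C₀ ≈ ½·erfc((x−vt)/(2√(Dt))).
vt = 0.14 × 1900 = 266 m and 2√(Dt) = 2√(0.014 × 1900) = 10.32 m.
Argument (x−vt)/(2√(Dt)) = (260 − 266)/10.32 = -0.5814; ½·erfc(-0.5814) = 0.7945.
C = 340 × 0.7945 = 270 mg/L.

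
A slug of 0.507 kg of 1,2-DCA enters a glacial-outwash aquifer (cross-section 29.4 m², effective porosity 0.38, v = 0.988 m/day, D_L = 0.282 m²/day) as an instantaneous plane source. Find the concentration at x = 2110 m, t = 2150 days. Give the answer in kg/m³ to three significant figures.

0.000478 kg/m³

For an instantaneous plane source, C(x,t) = M/(n_e·A·√(4πDt)) · exp(−(x−vt)²/(4Dt)), with n_e·A the pore (flow) area.
Plume center vt = 0.988 × 2150 = 2124.2 m, so the well at 2110 m is 14.2 m upgradient of the peak.
√(4πDt) = 87.29 m, giving peak height M/(n_e·A·√(4πDt)) = 0.507/(0.38 × 29.4 × 87.29) = 0.0005199 kg/m³.
(x−vt)²/(4Dt) = (-14.2)²/(4 × 0.282 × 2150) = 0.08314; exp(−0.08314) = 0.9202.
C = 0.0005199 × 0.9202 = 0.000478 kg/m³.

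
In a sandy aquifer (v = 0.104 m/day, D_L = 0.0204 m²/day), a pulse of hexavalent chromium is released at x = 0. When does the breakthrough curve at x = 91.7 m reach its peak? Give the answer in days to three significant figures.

For the 1D instantaneous-source solution, setting ∂C/∂t = 0 at fixed x gives v²t² + 2Dt − x² = 0, so t = (√(D² + v²x²) − D)/v².
√(D² + v²x²) = √(0.0204² + 0.104² × 91.7²) = 9.537; v² = 0.010816.
t = (9.537 − 0.0204)/0.010816 = 880 days (vs. the pure-advection estimate x/v = 882 d).

880 days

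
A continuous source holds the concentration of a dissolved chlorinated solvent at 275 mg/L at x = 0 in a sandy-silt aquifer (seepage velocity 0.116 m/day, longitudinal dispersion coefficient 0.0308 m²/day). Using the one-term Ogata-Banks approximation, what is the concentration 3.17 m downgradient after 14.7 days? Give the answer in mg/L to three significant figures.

17.0 mg/L

For a continuous step input, C/C₀ ≈ ½·erfc((x−vt)/(2√(Dt))).
vt = 0.116 × 14.7 = 1.7052 m and 2√(Dt) = 2√(0.0308 × 14.7) = 1.346 m.
Argument (x−vt)/(2√(Dt)) = (3.17 − 1.7052)/1.346 = 1.088; ½·erfc(1.088) = 0.06194.
C = 275 × 0.06194 = 17.0 mg/L.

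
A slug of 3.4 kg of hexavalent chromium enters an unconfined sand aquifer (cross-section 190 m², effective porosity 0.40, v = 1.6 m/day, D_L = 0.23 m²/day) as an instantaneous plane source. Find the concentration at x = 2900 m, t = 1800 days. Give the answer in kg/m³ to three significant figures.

For an instantaneous plane source, C(x,t) = M/(n_e·A·√(4πDt)) · exp(−(x−vt)²/(4Dt)), with n_e·A the pore (flow) area.
Plume center vt = 1.6 × 1800 = 2880 m, so the well at 2900 m is 20 m downgradient of the peak.
√(4πDt) = 72.13 m, giving peak height M/(n_e·A·√(4πDt)) = 3.4/(0.40 × 190 × 72.13) = 0.0006202 kg/m³.
(x−vt)²/(4Dt) = (20)²/(4 × 0.23 × 1800) = 0.2415; exp(−0.2415) = 0.7854.
C = 0.0006202 × 0.7854 = 0.000487 kg/m³.

0.000487 kg/m³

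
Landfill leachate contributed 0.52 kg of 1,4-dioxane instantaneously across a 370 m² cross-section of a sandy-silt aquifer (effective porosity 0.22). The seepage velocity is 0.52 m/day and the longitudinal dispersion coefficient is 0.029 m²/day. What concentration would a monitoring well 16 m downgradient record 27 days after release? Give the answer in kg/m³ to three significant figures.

0.000597 kg/m³

For an instantaneous plane source, C(x,t) = M/(n_e·A·√(4πDt)) · exp(−(x−vt)²/(4Dt)), with n_e·A the pore (flow) area.
Plume center vt = 0.52 × 27 = 14.04 m, so the well at 16 m is 1.96 m downgradient of the peak.
√(4πDt) = 3.137 m, giving peak height M/(n_e·A·√(4πDt)) = 0.52/(0.22 × 370 × 3.137) = 0.002036 kg/m³.
(x−vt)²/(4Dt) = (1.96)²/(4 × 0.029 × 27) = 1.227; exp(−1.227) = 0.2932.
C = 0.002036 × 0.2932 = 0.000597 kg/m³.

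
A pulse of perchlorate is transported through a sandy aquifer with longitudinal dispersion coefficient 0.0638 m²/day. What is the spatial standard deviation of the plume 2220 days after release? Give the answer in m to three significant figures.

Dispersive spreading gives a Gaussian with σ² = 2Dt; advection only shifts the center.
σ = √(2 × 0.0638 × 2220) = 16.8 m.

16.8 m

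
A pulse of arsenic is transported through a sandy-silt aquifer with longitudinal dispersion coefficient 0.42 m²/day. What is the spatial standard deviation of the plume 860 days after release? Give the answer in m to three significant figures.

Dispersive spreading gives a Gaussian with σ² = 2Dt; advection only shifts the center.
σ = √(2 × 0.42 × 860) = 26.9 m.

26.9 m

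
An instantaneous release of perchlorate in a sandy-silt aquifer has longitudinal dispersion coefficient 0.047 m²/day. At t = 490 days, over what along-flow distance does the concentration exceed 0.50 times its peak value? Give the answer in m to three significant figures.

16.0 m

The plume is Gaussian with σ = √(2Dt) = √(2 × 0.047 × 490) = 6.787 m.
C/C_peak = exp(−Δx²/(2σ²)) = 0.50 ⇒ Δx = σ·√(−2 ln 0.50) = 6.787 × 1.177 = 7.988 m.
Width = 2Δx = 16.0 m.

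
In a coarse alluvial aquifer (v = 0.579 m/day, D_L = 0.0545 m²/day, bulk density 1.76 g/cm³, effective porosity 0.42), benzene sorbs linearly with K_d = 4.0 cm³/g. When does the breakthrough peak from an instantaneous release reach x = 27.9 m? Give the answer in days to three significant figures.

853 days

Retardation factor R = 1 + ρ_b·K_d/n = 1 + 1.76 × 4.0/0.42 = 17.76.
Sorption retards both mechanisms: v_R = v/R = 0.03260 m/day, D_R = D/R = 0.003069 m²/day.
Peak time from v_R²t² + 2D_R t − x² = 0: t = (√(D_R² + v_R²x²) − D_R)/v_R².
√(D_R² + v_R²x²) = √(0.003069² + 0.03260² × 27.9²) = 0.9095; v_R² = 0.001063.
t = (0.9095 − 0.003069)/0.001063 = 853 days.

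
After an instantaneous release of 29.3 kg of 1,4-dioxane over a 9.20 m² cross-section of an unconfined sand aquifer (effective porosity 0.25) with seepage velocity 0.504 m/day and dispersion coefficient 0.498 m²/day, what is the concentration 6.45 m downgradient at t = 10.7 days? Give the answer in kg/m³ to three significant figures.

For an instantaneous plane source, C(x,t) = M/(n_e·A·√(4πDt)) · exp(−(x−vt)²/(4Dt)), with n_e·A the pore (flow) area.
Plume center vt = 0.504 × 10.7 = 5.3928 m, so the well at 6.45 m is 1.0572 m downgradient of the peak.
√(4πDt) = 8.183 m, giving peak height M/(n_e·A·√(4πDt)) = 29.3/(0.25 × 9.20 × 8.183) = 1.557 kg/m³.
(x−vt)²/(4Dt) = (1.0572)²/(4 × 0.498 × 10.7) = 0.05244; exp(−0.05244) = 0.9489.
C = 1.557 × 0.9489 = 1.48 kg/m³.

1.48 kg/m³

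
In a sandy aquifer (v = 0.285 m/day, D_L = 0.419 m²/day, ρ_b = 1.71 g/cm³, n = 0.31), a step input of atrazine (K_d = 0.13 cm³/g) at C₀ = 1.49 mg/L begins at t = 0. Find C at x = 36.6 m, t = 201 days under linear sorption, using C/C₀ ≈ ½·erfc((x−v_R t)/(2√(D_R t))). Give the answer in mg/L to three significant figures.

Retardation factor R = 1 + ρ_b·K_d/n = 1 + 1.71 × 0.13/0.31 = 1.717.
Sorption retards both mechanisms: v_R = v/R = 0.1660 m/day, D_R = D/R = 0.2440 m²/day.
v_R·t = 0.1660 × 201 = 33.366 m; 2√(D_R t) = 14.01 m; argument = (36.6 − 33.366)/14.01 = 0.2308.
C = C₀ × ½·erfc(0.2308) = 1.49 × 0.3721 = 0.554 mg/L.

0.554 mg/L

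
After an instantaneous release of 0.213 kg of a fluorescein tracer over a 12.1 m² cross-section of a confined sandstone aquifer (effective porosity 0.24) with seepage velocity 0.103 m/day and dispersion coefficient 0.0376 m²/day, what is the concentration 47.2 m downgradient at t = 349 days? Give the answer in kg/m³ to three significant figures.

0.000512 kg/m³

For an instantaneous plane source, C(x,t) = M/(n_e·A·√(4πDt)) · exp(−(x−vt)²/(4Dt)), with n_e·A the pore (flow) area.
Plume center vt = 0.103 × 349 = 35.947 m, so the well at 47.2 m is 11.253 m downgradient of the peak.
√(4πDt) = 12.84 m, giving peak height M/(n_e·A·√(4πDt)) = 0.213/(0.24 × 12.1 × 12.84) = 0.005712 kg/m³.
(x−vt)²/(4Dt) = (11.253)²/(4 × 0.0376 × 349) = 2.412; exp(−2.412) = 0.08964.
C = 0.005712 × 0.08964 = 0.000512 kg/m³.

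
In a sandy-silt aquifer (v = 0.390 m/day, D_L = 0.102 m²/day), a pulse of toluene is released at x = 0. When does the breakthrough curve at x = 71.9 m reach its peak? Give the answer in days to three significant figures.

184 days

For the 1D instantaneous-source solution, setting ∂C/∂t = 0 at fixed x gives v²t² + 2Dt − x² = 0, so t = (√(D² + v²x²) − D)/v².
√(D² + v²x²) = √(0.102² + 0.390² × 71.9²) = 28.04; v² = 0.1521.
t = (28.04 − 0.102)/0.1521 = 184 days (vs. the pure-advection estimate x/v = 184 d).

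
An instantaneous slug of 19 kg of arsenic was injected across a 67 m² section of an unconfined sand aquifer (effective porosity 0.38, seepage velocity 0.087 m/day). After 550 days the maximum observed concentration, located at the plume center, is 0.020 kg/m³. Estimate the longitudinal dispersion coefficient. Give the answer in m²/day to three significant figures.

At the plume center C_max = M/(n_e·A·√(4πDt)), so D = M²/(4πt·(n_e·A·C_max)²).
n_e·A·C_max = 0.38 × 67 × 0.020 = 0.5092 kg/m.
D = 19²/(4π × 550 × 0.5092²) = 0.201 m²/day.

0.201 m²/day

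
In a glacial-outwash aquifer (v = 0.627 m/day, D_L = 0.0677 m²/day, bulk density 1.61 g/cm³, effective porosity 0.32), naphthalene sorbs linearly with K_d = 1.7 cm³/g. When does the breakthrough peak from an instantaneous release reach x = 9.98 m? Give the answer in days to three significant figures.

150 days

Retardation factor R = 1 + ρ_b·K_d/n = 1 + 1.61 × 1.7/0.32 = 9.553.
Sorption retards both mechanisms: v_R = v/R = 0.06563 m/day, D_R = D/R = 0.007087 m²/day.
Peak time from v_R²t² + 2D_R t − x² = 0: t = (√(D_R² + v_R²x²) − D_R)/v_R².
√(D_R² + v_R²x²) = √(0.007087² + 0.06563² × 9.98²) = 0.6550; v_R² = 0.004307.
t = (0.6550 − 0.007087)/0.004307 = 150 days.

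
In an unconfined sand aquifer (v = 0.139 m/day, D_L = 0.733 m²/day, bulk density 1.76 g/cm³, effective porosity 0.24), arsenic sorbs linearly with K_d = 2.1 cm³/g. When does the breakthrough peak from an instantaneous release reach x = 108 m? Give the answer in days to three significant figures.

12100 days

Retardation factor R = 1 + ρ_b·K_d/n = 1 + 1.76 × 2.1/0.24 = 16.40.
Sorption retards both mechanisms: v_R = v/R = 0.008476 m/day, D_R = D/R = 0.04470 m²/day.
Peak time from v_R²t² + 2D_R t − x² = 0: t = (√(D_R² + v_R²x²) − D_R)/v_R².
√(D_R² + v_R²x²) = √(0.04470² + 0.008476² × 108²) = 0.9165; v_R² = 7.184e-05.
t = (0.9165 − 0.04470)/7.184e-05 = 12100 days.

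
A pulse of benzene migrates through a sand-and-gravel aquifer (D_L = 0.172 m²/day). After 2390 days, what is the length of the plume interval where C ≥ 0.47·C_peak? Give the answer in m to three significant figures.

The plume is Gaussian with σ = √(2Dt) = √(2 × 0.172 × 2390) = 28.67 m.
C/C_peak = exp(−Δx²/(2σ²)) = 0.47 ⇒ Δx = σ·√(−2 ln 0.47) = 28.67 × 1.229 = 35.24 m.
Width = 2Δx = 70.5 m.

70.5 m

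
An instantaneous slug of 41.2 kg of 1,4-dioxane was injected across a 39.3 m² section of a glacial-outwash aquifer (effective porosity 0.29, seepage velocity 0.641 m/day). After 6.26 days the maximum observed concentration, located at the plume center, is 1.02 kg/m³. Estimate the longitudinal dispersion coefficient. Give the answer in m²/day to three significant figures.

At the plume center C_max = M/(n_e·A·√(4πDt)), so D = M²/(4πt·(n_e·A·C_max)²).
n_e·A·C_max = 0.29 × 39.3 × 1.02 = 11.62 kg/m.
D = 41.2²/(4π × 6.26 × 11.62²) = 0.160 m²/day.

0.160 m²/day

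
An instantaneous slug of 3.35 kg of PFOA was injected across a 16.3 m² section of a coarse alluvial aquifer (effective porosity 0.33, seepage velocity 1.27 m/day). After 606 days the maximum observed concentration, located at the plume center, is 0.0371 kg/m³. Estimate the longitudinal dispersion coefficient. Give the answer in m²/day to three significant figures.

0.0370 m²/day

At the plume center C_max = M/(n_e·A·√(4πDt)), so D = M²/(4πt·(n_e·A·C_max)²).
n_e·A·C_max = 0.33 × 16.3 × 0.0371 = 0.1996 kg/m.
D = 3.35²/(4π × 606 × 0.1996²) = 0.0370 m²/day.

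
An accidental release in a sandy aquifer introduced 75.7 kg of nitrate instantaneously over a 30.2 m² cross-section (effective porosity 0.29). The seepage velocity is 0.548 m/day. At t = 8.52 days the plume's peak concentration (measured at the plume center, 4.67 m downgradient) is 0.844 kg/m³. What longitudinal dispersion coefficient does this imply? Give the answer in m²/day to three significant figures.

0.980 m²/day

At the plume center C_max = M/(n_e·A·√(4πDt)), so D = M²/(4πt·(n_e·A·C_max)²).
n_e·A·C_max = 0.29 × 30.2 × 0.844 = 7.392 kg/m.
D = 75.7²/(4π × 8.52 × 7.392²) = 0.980 m²/day.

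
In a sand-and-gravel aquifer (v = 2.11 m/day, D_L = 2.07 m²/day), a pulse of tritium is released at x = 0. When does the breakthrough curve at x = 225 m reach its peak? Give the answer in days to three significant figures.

106 days

For the 1D instantaneous-source solution, setting ∂C/∂t = 0 at fixed x gives v²t² + 2Dt − x² = 0, so t = (√(D² + v²x²) − D)/v².
√(D² + v²x²) = √(2.07² + 2.11² × 225²) = 474.8; v² = 4.4521.
t = (474.8 − 2.07)/4.4521 = 106 days (vs. the pure-advection estimate x/v = 107 d).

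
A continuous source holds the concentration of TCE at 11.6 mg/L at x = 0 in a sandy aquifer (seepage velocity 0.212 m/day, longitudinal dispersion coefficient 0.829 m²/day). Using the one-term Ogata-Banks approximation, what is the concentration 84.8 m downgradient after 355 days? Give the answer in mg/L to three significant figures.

4.03 mg/L

For a continuous step input, C/C₀ ≈ ½·erfc((x−vt)/(2√(Dt))).
vt = 0.212 × 355 = 75.26 m and 2√(Dt) = 2√(0.829 × 355) = 34.31 m.
Argument (x−vt)/(2√(Dt)) = (84.8 − 75.26)/34.31 = 0.2781; ½·erfc(0.2781) = 0.3471.
C = 11.6 × 0.3471 = 4.03 mg/L.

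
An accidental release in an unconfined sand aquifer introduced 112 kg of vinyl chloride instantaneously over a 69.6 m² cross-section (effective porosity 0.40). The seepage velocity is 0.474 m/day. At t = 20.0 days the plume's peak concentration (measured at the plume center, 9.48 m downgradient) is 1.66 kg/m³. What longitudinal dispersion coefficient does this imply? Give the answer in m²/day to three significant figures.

0.0234 m²/day

At the plume center C_max = M/(n_e·A·√(4πDt)), so D = M²/(4πt·(n_e·A·C_max)²).
n_e·A·C_max = 0.40 × 69.6 × 1.66 = 46.21 kg/m.
D = 112²/(4π × 20.0 × 46.21²) = 0.0234 m²/day.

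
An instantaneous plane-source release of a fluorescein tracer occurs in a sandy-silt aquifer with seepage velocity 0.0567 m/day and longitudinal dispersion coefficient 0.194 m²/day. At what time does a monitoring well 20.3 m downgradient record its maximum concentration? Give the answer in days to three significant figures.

For the 1D instantaneous-source solution, setting ∂C/∂t = 0 at fixed x gives v²t² + 2Dt − x² = 0, so t = (√(D² + v²x²) − D)/v².
√(D² + v²x²) = √(0.194² + 0.0567² × 20.3²) = 1.167; v² = 0.00321489.
t = (1.167 − 0.194)/0.00321489 = 303 days (vs. the pure-advection estimate x/v = 358 d).

303 days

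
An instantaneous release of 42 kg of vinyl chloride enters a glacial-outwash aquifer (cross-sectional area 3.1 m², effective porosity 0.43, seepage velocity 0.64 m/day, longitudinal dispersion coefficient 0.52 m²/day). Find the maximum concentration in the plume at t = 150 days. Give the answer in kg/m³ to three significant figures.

1.01 kg/m³

The peak of an instantaneous 1D plume sits at x = vt; there the Gaussian factor is 1 and C_max = M/(n_e·A·√(4πDt)), where n_e·A is the pore area the mass is dissolved in.
√(4πDt) = √(4π × 0.52 × 150) = 31.31 m, so C_max = 42/(0.43 × 3.1 × 31.31) = 1.01 kg/m³.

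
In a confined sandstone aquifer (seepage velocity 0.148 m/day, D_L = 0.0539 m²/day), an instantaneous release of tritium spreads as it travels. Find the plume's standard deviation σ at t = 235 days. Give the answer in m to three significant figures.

Dispersive spreading gives a Gaussian with σ² = 2Dt; advection only shifts the center.
σ = √(2 × 0.0539 × 235) = 5.03 m.

5.03 m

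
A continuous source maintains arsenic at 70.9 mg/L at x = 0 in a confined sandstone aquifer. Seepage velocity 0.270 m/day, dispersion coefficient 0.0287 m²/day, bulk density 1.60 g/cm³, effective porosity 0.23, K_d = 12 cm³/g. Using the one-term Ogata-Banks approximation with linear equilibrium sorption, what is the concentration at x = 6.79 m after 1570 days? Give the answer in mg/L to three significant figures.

3.06 mg/L

Retardation factor R = 1 + ρ_b·K_d/n = 1 + 1.60 × 12/0.23 = 84.48.
Sorption retards both mechanisms: v_R = v/R = 0.003196 m/day, D_R = D/R = 0.0003397 m²/day.
v_R·t = 0.003196 × 1570 = 5.01772 m; 2√(D_R t) = 1.461 m; argument = (6.79 − 5.01772)/1.461 = 1.213.
C = C₀ × ½·erfc(1.213) = 70.9 × 0.04313 = 3.06 mg/L.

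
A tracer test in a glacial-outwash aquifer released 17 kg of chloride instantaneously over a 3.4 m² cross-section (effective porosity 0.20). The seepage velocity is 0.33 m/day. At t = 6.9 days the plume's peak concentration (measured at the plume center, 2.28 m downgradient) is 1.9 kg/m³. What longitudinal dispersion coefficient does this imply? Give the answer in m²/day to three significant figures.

At the plume center C_max = M/(n_e·A·√(4πDt)), so D = M²/(4πt·(n_e·A·C_max)²).
n_e·A·C_max = 0.20 × 3.4 × 1.9 = 1.292 kg/m.
D = 17²/(4π × 6.9 × 1.292²) = 2.00 m²/day.

2.00 m²/day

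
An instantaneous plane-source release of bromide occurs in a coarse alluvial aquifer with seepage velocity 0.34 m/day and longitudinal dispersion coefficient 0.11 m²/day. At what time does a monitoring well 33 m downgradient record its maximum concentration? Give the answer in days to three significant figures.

96.1 days

For the 1D instantaneous-source solution, setting ∂C/∂t = 0 at fixed x gives v²t² + 2Dt − x² = 0, so t = (√(D² + v²x²) − D)/v².
√(D² + v²x²) = √(0.11² + 0.34² × 33²) = 11.22; v² = 0.1156.
t = (11.22 − 0.11)/0.1156 = 96.1 days (vs. the pure-advection estimate x/v = 97.1 d).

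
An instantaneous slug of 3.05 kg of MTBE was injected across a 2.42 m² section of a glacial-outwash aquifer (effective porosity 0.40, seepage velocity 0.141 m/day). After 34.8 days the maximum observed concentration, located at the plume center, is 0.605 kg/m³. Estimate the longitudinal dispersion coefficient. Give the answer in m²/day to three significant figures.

0.0620 m²/day

At the plume center C_max = M/(n_e·A·√(4πDt)), so D = M²/(4πt·(n_e·A·C_max)²).
n_e·A·C_max = 0.40 × 2.42 × 0.605 = 0.5856 kg/m.
D = 3.05²/(4π × 34.8 × 0.5856²) = 0.0620 m²/day.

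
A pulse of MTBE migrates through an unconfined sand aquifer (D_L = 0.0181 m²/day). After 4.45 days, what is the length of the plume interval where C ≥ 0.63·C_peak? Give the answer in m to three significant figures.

0.772 m

The plume is Gaussian with σ = √(2Dt) = √(2 × 0.0181 × 4.45) = 0.4014 m.
C/C_peak = exp(−Δx²/(2σ²)) = 0.63 ⇒ Δx = σ·√(−2 ln 0.63) = 0.4014 × 0.9613 = 0.3859 m.
Width = 2Δx = 0.772 m.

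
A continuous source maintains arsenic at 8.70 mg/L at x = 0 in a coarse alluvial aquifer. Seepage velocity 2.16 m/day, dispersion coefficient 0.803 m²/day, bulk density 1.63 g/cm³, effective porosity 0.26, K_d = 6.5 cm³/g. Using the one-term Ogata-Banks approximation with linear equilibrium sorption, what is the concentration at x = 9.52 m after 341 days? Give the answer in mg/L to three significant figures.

8.59 mg/L

Retardation factor R = 1 + ρ_b·K_d/n = 1 + 1.63 × 6.5/0.26 = 41.75.
Sorption retards both mechanisms: v_R = v/R = 0.05174 m/day, D_R = D/R = 0.01923 m²/day.
v_R·t = 0.05174 × 341 = 17.64334 m; 2√(D_R t) = 5.121 m; argument = (9.52 − 17.64334)/5.121 = -1.586.
C = C₀ × ½·erfc(-1.586) = 8.70 × 0.9875 = 8.59 mg/L.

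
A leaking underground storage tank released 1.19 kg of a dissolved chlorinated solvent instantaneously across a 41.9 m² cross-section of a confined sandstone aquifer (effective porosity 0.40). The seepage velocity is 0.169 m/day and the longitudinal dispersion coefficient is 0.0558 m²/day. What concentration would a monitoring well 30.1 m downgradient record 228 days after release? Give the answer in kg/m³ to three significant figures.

0.00139 kg/m³

For an instantaneous plane source, C(x,t) = M/(n_e·A·√(4πDt)) · exp(−(x−vt)²/(4Dt)), with n_e·A the pore (flow) area.
Plume center vt = 0.169 × 228 = 38.532 m, so the well at 30.1 m is 8.432 m upgradient of the peak.
√(4πDt) = 12.64 m, giving peak height M/(n_e·A·√(4πDt)) = 1.19/(0.40 × 41.9 × 12.64) = 0.005617 kg/m³.
(x−vt)²/(4Dt) = (-8.432)²/(4 × 0.0558 × 228) = 1.397; exp(−1.397) = 0.2473.
C = 0.005617 × 0.2473 = 0.00139 kg/m³.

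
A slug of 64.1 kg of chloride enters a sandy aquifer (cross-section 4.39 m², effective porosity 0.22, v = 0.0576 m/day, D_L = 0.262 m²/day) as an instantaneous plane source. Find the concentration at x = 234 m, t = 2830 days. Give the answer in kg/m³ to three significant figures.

For an instantaneous plane source, C(x,t) = M/(n_e·A·√(4πDt)) · exp(−(x−vt)²/(4Dt)), with n_e·A the pore (flow) area.
Plume center vt = 0.0576 × 2830 = 163.008 m, so the well at 234 m is 70.992 m downgradient of the peak.
√(4πDt) = 96.53 m, giving peak height M/(n_e·A·√(4πDt)) = 64.1/(0.22 × 4.39 × 96.53) = 0.6876 kg/m³.
(x−vt)²/(4Dt) = (70.992)²/(4 × 0.262 × 2830) = 1.699; exp(−1.699) = 0.1829.
C = 0.6876 × 0.1829 = 0.126 kg/m³.

0.126 kg/m³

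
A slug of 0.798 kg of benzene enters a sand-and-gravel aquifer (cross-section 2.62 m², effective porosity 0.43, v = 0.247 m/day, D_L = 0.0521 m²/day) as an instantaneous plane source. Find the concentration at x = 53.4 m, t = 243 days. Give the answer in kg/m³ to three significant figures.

For an instantaneous plane source, C(x,t) = M/(n_e·A·√(4πDt)) · exp(−(x−vt)²/(4Dt)), with n_e·A the pore (flow) area.
Plume center vt = 0.247 × 243 = 60.021 m, so the well at 53.4 m is 6.621 m upgradient of the peak.
√(4πDt) = 12.61 m, giving peak height M/(n_e·A·√(4πDt)) = 0.798/(0.43 × 2.62 × 12.61) = 0.05617 kg/m³.
(x−vt)²/(4Dt) = (-6.621)²/(4 × 0.0521 × 243) = 0.8657; exp(−0.8657) = 0.4208.
C = 0.05617 × 0.4208 = 0.0236 kg/m³.

0.0236 kg/m³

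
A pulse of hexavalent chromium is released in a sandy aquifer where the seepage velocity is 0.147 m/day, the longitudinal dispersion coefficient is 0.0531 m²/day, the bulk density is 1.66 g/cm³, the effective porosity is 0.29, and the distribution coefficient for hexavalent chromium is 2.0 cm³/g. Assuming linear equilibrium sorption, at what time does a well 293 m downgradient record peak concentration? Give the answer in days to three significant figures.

Retardation factor R = 1 + ρ_b·K_d/n = 1 + 1.66 × 2.0/0.29 = 12.45.
Sorption retards both mechanisms: v_R = v/R = 0.01181 m/day, D_R = D/R = 0.004265 m²/day.
Peak time from v_R²t² + 2D_R t − x² = 0: t = (√(D_R² + v_R²x²) − D_R)/v_R².
√(D_R² + v_R²x²) = √(0.004265² + 0.01181² × 293²) = 3.460; v_R² = 0.0001395.
t = (3.460 − 0.004265)/0.0001395 = 24800 days.

24800 days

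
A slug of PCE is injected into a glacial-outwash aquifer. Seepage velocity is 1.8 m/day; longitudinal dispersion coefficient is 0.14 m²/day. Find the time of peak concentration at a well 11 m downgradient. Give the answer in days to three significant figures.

For the 1D instantaneous-source solution, setting ∂C/∂t = 0 at fixed x gives v²t² + 2Dt − x² = 0, so t = (√(D² + v²x²) − D)/v².
√(D² + v²x²) = √(0.14² + 1.8² × 11²) = 19.80; v² = 3.24.
t = (19.80 − 0.14)/3.24 = 6.07 days (vs. the pure-advection estimate x/v = 6.11 d).

6.07 days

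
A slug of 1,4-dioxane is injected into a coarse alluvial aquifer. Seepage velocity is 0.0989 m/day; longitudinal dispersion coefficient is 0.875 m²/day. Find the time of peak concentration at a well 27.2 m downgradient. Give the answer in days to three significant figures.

200 days

For the 1D instantaneous-source solution, setting ∂C/∂t = 0 at fixed x gives v²t² + 2Dt − x² = 0, so t = (√(D² + v²x²) − D)/v².
√(D² + v²x²) = √(0.875² + 0.0989² × 27.2²) = 2.829; v² = 0.00978121.
t = (2.829 − 0.875)/0.00978121 = 200 days (vs. the pure-advection estimate x/v = 275 d).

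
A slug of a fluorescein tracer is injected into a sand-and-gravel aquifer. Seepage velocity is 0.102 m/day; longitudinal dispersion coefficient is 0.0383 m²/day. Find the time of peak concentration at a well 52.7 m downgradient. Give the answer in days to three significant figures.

For the 1D instantaneous-source solution, setting ∂C/∂t = 0 at fixed x gives v²t² + 2Dt − x² = 0, so t = (√(D² + v²x²) − D)/v².
√(D² + v²x²) = √(0.0383² + 0.102² × 52.7²) = 5.376; v² = 0.010404.
t = (5.376 − 0.0383)/0.010404 = 513 days (vs. the pure-advection estimate x/v = 517 d).

513 days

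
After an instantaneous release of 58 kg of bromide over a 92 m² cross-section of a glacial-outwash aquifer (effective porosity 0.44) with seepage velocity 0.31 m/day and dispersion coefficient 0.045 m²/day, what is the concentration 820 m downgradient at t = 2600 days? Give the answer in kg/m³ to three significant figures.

For an instantaneous plane source, C(x,t) = M/(n_e·A·√(4πDt)) · exp(−(x−vt)²/(4Dt)), with n_e·A the pore (flow) area.
Plume center vt = 0.31 × 2600 = 806 m, so the well at 820 m is 14 m downgradient of the peak.
√(4πDt) = 38.34 m, giving peak height M/(n_e·A·√(4πDt)) = 58/(0.44 × 92 × 38.34) = 0.03737 kg/m³.
(x−vt)²/(4Dt) = (14)²/(4 × 0.045 × 2600) = 0.4188; exp(−0.4188) = 0.6578.
C = 0.03737 × 0.6578 = 0.0246 kg/m³.

0.0246 kg/m³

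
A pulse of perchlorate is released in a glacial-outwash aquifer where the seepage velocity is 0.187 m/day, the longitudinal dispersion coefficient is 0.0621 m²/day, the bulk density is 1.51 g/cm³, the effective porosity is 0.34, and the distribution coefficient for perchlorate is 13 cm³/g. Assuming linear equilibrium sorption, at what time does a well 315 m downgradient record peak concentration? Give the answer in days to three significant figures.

98800 days

Retardation factor R = 1 + ρ_b·K_d/n = 1 + 1.51 × 13/0.34 = 58.74.
Sorption retards both mechanisms: v_R = v/R = 0.003184 m/day, D_R = D/R = 0.001057 m²/day.
Peak time from v_R²t² + 2D_R t − x² = 0: t = (√(D_R² + v_R²x²) − D_R)/v_R².
√(D_R² + v_R²x²) = √(0.001057² + 0.003184² × 315²) = 1.003; v_R² = 1.014e-05.
t = (1.003 − 0.001057)/1.014e-05 = 98800 days.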